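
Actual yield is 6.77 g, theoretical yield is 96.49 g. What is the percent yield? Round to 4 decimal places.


% yield = 100 * actual / theoretical
% yield = 100 * 6.77 / 96.49
% yield = 7.01627112 %, rounded to 4 dp:

7.0163 %


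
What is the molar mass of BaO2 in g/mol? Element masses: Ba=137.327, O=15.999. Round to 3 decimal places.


M = sum(count * atomic_mass) over atoms.
M = 1*137.327 + 2*15.999
M = 137.327 + 31.998
M = 169.325 g/mol, rounded to 3 dp:

169.325 g/mol


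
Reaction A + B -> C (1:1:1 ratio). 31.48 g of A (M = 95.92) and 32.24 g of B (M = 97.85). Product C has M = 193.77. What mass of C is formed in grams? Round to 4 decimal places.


Find moles of each reactant; the smaller value is the limiting reagent in a 1:1:1 reaction, so moles_C equals moles of the limiter.
n_A = mass_A / M_A = 31.48 / 95.92 = 0.32819 mol
n_B = mass_B / M_B = 32.24 / 97.85 = 0.329484 mol
Limiting reagent: A (smaller), n_limiting = 0.32819 mol
mass_C = n_limiting * M_C = 0.32819 * 193.77
mass_C = 63.5933763 g, rounded to 4 dp:

63.5934 g


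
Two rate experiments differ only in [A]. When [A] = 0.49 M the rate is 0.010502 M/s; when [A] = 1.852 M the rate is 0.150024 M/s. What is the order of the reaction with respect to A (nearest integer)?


Rate is proportional to [A]^n, so rate2/rate1 = ([A]2/[A]1)^n. Take logs to solve for n.
rate2/rate1 = 0.150024 / 0.010502 = 14.2853
[A]2/[A]1 = 1.852 / 0.49 = 3.7796
n = ln(14.2853) / ln(3.7796) = 2.0
Nearest integer order:

2


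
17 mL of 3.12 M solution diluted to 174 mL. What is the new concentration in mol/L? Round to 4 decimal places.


Dilution: M1*V1 = M2*V2, solve for M2.
M2 = M1*V1 / V2
M2 = 3.12 * 17 / 174
M2 = 53.04 / 174
M2 = 0.30482759 mol/L, rounded to 4 dp:

0.3048 mol/L


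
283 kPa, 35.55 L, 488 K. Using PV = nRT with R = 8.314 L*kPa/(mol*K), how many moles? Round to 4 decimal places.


PV = nRT, solve for n = PV / (RT).
PV = 283 * 35.55 = 10060.65
RT = 8.314 * 488 = 4057.232
n = 10060.65 / 4057.232
n = 2.47968319 mol, rounded to 4 dp:

2.4797 mol


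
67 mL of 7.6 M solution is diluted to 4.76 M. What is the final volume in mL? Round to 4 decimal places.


Dilution: M1*V1 = M2*V2, solve for V2.
V2 = M1*V1 / M2
V2 = 7.6 * 67 / 4.76
V2 = 509.2 / 4.76
V2 = 106.97478992 mL, rounded to 4 dp:

106.9748 mL


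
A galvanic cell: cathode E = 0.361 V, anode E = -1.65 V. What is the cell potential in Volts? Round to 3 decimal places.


Standard cell potential: E_cell = E_cathode - E_anode.
E_cell = 0.361 - (-1.65)
E_cell = 2.011 V, rounded to 3 dp:

2.011 V


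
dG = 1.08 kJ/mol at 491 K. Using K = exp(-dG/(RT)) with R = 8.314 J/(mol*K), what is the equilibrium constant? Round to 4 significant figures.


dG is in kJ/mol; multiply by 1000 to match R in J/(mol*K).
RT = 8.314 * 491 = 4082.174 J/mol
exponent = -dG*1000 / (RT) = -(1.08*1000) / 4082.174 = -0.26456491
K = exp(-0.26456491)
K = 0.76753983, rounded to 4 significant figures:

0.7675


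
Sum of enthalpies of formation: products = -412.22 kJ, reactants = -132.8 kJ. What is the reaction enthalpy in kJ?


dH_rxn = sum(dH_f products) - sum(dH_f reactants)
dH_rxn = -412.22 - (-132.8)
dH_rxn = -279.42 kJ:

-279.42 kJ


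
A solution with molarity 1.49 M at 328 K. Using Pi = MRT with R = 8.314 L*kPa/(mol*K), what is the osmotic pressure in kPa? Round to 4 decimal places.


Osmotic pressure (van't Hoff): Pi = M*R*T.
RT = 8.314 * 328 = 2726.992
Pi = 1.49 * 2726.992
Pi = 4063.21808 kPa, rounded to 4 dp:

4063.2181 kPa


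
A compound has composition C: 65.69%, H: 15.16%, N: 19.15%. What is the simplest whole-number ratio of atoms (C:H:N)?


Assume 100 g of compound, divide each mass% by atomic mass to get moles, then normalize by the smallest to get a raw atom ratio.
Moles per 100 g: C: 65.69/12.011 = 5.4692, H: 15.16/1.008 = 15.0397, N: 19.15/14.007 = 1.3672
Raw ratio (divide by min = 1.3672): C: 4.0, H: 11.001, N: 1.0
Multiply by 1 to clear fractions: C: 4.0 ~= 4, H: 11.001 ~= 11, N: 1.0 ~= 1
Reduce by GCD to get the simplest whole-number ratio:

4:11:1


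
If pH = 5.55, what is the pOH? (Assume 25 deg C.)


At 25 deg C, pH + pOH = 14.
pOH = 14 - pH = 14 - 5.55
pOH = 8.45:

8.45


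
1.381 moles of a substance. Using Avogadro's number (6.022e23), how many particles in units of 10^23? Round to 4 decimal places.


N = n * NA, then divide by 1e23 for the requested units.
N / 1e23 = n * 6.022
N / 1e23 = 1.381 * 6.022
N / 1e23 = 8.316382, rounded to 4 dp:

8.3164


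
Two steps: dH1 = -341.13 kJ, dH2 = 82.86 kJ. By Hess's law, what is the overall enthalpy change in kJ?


Hess's law: enthalpy is a state function, so add the step enthalpies.
dH_total = dH1 + dH2 = -341.13 + (82.86)
dH_total = -258.27 kJ:

-258.27 kJ


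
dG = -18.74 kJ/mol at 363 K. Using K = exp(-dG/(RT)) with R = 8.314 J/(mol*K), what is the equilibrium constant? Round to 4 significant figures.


dG is in kJ/mol; multiply by 1000 to match R in J/(mol*K).
RT = 8.314 * 363 = 3017.982 J/mol
exponent = -dG*1000 / (RT) = -(-18.74*1000) / 3017.982 = 6.20944724
K = exp(6.20944724)
K = 497.42622, rounded to 4 significant figures:

497.4


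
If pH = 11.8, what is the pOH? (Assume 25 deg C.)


At 25 deg C, pH + pOH = 14.
pOH = 14 - pH = 14 - 11.8
pOH = 2.2:

2.20


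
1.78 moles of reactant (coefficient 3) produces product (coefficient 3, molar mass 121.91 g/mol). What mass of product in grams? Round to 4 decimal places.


Use the coefficient ratio to convert reactant moles to product moles, then multiply by the product's molar mass.
moles_P = moles_R * (coeff_P / coeff_R) = 1.78 * (3/3) = 1.78
mass_P = moles_P * M_P = 1.78 * 121.91
mass_P = 216.9998 g, rounded to 4 dp:

216.9998 g


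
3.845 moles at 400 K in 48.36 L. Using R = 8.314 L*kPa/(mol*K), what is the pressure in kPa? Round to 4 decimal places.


PV = nRT, solve for P = nRT / V.
nRT = 3.845 * 8.314 * 400 = 12786.932
P = 12786.932 / 48.36
P = 264.41133168 kPa, rounded to 4 dp:

264.4113 kPa


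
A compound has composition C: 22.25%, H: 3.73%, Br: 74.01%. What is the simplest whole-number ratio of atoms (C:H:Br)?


Assume 100 g of compound, divide each mass% by atomic mass to get moles, then normalize by the smallest to get a raw atom ratio.
Moles per 100 g: C: 22.25/12.011 = 1.8525, H: 3.73/1.008 = 3.7004, Br: 74.01/79.904 = 0.9262
Raw ratio (divide by min = 0.9262): C: 2.0, H: 3.995, Br: 1.0
Multiply by 1 to clear fractions: C: 2.0 ~= 2, H: 3.995 ~= 4, Br: 1.0 ~= 1
Reduce by GCD to get the simplest whole-number ratio:

2:4:1


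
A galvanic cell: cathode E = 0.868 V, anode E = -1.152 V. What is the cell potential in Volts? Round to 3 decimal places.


Standard cell potential: E_cell = E_cathode - E_anode.
E_cell = 0.868 - (-1.152)
E_cell = 2.02 V, rounded to 3 dp:

2.020 V


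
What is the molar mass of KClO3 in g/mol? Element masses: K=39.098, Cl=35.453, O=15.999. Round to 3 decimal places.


M = sum(count * atomic_mass) over atoms.
M = 1*39.098 + 1*35.453 + 3*15.999
M = 39.098 + 35.453 + 47.997
M = 122.548 g/mol, rounded to 3 dp:

122.548 g/mol


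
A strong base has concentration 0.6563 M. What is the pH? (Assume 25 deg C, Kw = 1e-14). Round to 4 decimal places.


A strong base dissociates completely, so [OH-] equals the given concentration.
pOH = -log10([OH-]) = -log10(0.6563) = 0.182898
pH = 14 - pOH = 14 - 0.182898
pH = 13.817102, rounded to 4 dp:

13.8171


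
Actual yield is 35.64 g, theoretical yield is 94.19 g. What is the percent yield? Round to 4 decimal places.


% yield = 100 * actual / theoretical
% yield = 100 * 35.64 / 94.19
% yield = 37.83841172 %, rounded to 4 dp:

37.8384 %


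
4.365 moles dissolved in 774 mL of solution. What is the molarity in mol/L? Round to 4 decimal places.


Convert volume to liters: V_L = V_mL / 1000.
V_L = 774 / 1000 = 0.774 L
M = n / V_L = 4.365 / 0.774
M = 5.63953488 mol/L, rounded to 4 dp:

5.6395 mol/L


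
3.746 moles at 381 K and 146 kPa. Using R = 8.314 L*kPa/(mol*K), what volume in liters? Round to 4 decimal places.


PV = nRT, solve for V = nRT / P.
nRT = 3.746 * 8.314 * 381 = 11865.957
V = 11865.957 / 146
V = 81.27367808 L, rounded to 4 dp:

81.2737 L


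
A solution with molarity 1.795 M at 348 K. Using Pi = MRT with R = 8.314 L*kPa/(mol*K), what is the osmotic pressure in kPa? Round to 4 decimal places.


Osmotic pressure (van't Hoff): Pi = M*R*T.
RT = 8.314 * 348 = 2893.272
Pi = 1.795 * 2893.272
Pi = 5193.42324 kPa, rounded to 4 dp:

5193.4232 kPa


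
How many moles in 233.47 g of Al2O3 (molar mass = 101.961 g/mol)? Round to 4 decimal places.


n = mass / M
n = 233.47 / 101.961
n = 2.28979708 mol, rounded to 4 dp:

2.2898 mol


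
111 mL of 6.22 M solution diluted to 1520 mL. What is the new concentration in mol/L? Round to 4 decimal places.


Dilution: M1*V1 = M2*V2, solve for M2.
M2 = M1*V1 / V2
M2 = 6.22 * 111 / 1520
M2 = 690.42 / 1520
M2 = 0.45422368 mol/L, rounded to 4 dp:

0.4542 mol/L


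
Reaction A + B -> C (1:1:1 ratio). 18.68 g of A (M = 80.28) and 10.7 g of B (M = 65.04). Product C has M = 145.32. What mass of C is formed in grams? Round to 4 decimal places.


Find moles of each reactant; the smaller value is the limiting reagent in a 1:1:1 reaction, so moles_C equals moles of the limiter.
n_A = mass_A / M_A = 18.68 / 80.28 = 0.232686 mol
n_B = mass_B / M_B = 10.7 / 65.04 = 0.164514 mol
Limiting reagent: B (smaller), n_limiting = 0.164514 mol
mass_C = n_limiting * M_C = 0.164514 * 145.32
mass_C = 23.90717448 g, rounded to 4 dp:

23.9072 g


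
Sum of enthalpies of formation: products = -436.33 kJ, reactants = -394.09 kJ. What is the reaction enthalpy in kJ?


dH_rxn = sum(dH_f products) - sum(dH_f reactants)
dH_rxn = -436.33 - (-394.09)
dH_rxn = -42.24 kJ:

-42.24 kJ


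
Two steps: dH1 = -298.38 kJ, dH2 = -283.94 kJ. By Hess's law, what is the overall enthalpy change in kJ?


Hess's law: enthalpy is a state function, so add the step enthalpies.
dH_total = dH1 + dH2 = -298.38 + (-283.94)
dH_total = -582.32 kJ:

-582.32 kJ


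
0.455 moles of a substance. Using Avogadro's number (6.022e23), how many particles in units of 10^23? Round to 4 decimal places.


N = n * NA, then divide by 1e23 for the requested units.
N / 1e23 = n * 6.022
N / 1e23 = 0.455 * 6.022
N / 1e23 = 2.74001, rounded to 4 dp:

2.7400


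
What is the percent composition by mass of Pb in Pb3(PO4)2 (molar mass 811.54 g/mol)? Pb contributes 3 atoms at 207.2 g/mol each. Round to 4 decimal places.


pct = 100 * (n_elem * M_elem) / M_total
mass_contribution = 3 * 207.2 = 621.6 g/mol
pct = 100 * 621.6 / 811.54
pct = 76.59511546 %, rounded to 4 dp:

76.5951 %


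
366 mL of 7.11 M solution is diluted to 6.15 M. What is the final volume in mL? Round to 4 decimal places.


Dilution: M1*V1 = M2*V2, solve for V2.
V2 = M1*V1 / M2
V2 = 7.11 * 366 / 6.15
V2 = 2602.26 / 6.15
V2 = 423.13170732 mL, rounded to 4 dp:

423.1317 mL


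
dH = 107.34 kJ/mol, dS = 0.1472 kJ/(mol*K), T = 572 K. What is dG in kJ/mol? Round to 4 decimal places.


Gibbs: dG = dH - T*dS (consistent units, dS already in kJ/(mol*K)).
T*dS = 572 * 0.1472 = 84.1984
dG = 107.34 - (84.1984)
dG = 23.1416 kJ/mol, rounded to 4 dp:

23.1416 kJ/mol


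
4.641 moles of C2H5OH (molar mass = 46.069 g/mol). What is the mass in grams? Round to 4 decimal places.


mass = n * M
mass = 4.641 * 46.069
mass = 213.806229 g, rounded to 4 dp:

213.8062 g


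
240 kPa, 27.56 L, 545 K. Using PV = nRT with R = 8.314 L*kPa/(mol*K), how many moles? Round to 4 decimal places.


PV = nRT, solve for n = PV / (RT).
PV = 240 * 27.56 = 6614.4
RT = 8.314 * 545 = 4531.13
n = 6614.4 / 4531.13
n = 1.45976831 mol, rounded to 4 dp:

1.4598 mol


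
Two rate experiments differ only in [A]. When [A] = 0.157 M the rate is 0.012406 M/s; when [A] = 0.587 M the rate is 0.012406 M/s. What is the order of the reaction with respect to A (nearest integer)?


Rate is proportional to [A]^n, so rate2/rate1 = ([A]2/[A]1)^n. Take logs to solve for n.
rate2/rate1 = 0.012406 / 0.012406 = 1.0
[A]2/[A]1 = 0.587 / 0.157 = 3.7389
n = ln(1.0) / ln(3.7389) = 0.0
Nearest integer order:

0


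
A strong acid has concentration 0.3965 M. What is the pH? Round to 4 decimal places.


A strong acid dissociates completely, so [H+] equals the given concentration.
pH = -log10([H+]) = -log10(0.3965)
pH = 0.40175681, rounded to 4 dp:

0.4018


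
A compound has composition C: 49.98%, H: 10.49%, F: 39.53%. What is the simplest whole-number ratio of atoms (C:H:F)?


Assume 100 g of compound, divide each mass% by atomic mass to get moles, then normalize by the smallest to get a raw atom ratio.
Moles per 100 g: C: 49.98/12.011 = 4.1612, H: 10.49/1.008 = 10.4067, F: 39.53/18.998 = 2.0807
Raw ratio (divide by min = 2.0807): C: 2.0, H: 5.001, F: 1.0
Multiply by 1 to clear fractions: C: 2.0 ~= 2, H: 5.001 ~= 5, F: 1.0 ~= 1
Reduce by GCD to get the simplest whole-number ratio:

2:5:1


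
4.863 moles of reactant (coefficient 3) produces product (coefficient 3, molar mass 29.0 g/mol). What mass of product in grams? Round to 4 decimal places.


Use the coefficient ratio to convert reactant moles to product moles, then multiply by the product's molar mass.
moles_P = moles_R * (coeff_P / coeff_R) = 4.863 * (3/3) = 4.863
mass_P = moles_P * M_P = 4.863 * 29.0
mass_P = 141.027 g, rounded to 4 dp:

141.0270 g


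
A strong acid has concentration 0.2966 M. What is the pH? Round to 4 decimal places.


A strong acid dissociates completely, so [H+] equals the given concentration.
pH = -log10([H+]) = -log10(0.2966)
pH = 0.52782885, rounded to 4 dp:

0.5278


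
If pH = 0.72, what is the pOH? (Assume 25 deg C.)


At 25 deg C, pH + pOH = 14.
pOH = 14 - pH = 14 - 0.72
pOH = 13.28:

13.28


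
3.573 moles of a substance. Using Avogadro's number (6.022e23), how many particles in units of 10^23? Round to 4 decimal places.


N = n * NA, then divide by 1e23 for the requested units.
N / 1e23 = n * 6.022
N / 1e23 = 3.573 * 6.022
N / 1e23 = 21.516606, rounded to 4 dp:

21.5166


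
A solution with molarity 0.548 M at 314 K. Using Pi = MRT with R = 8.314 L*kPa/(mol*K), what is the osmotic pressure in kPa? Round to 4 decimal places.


Osmotic pressure (van't Hoff): Pi = M*R*T.
RT = 8.314 * 314 = 2610.596
Pi = 0.548 * 2610.596
Pi = 1430.606608 kPa, rounded to 4 dp:

1430.6066 kPa


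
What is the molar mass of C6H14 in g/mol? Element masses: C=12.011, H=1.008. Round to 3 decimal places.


M = sum(count * atomic_mass) over atoms.
M = 6*12.011 + 14*1.008
M = 72.066 + 14.112
M = 86.178 g/mol, rounded to 3 dp:

86.178 g/mol


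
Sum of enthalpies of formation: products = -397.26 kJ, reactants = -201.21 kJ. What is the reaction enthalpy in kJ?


dH_rxn = sum(dH_f products) - sum(dH_f reactants)
dH_rxn = -397.26 - (-201.21)
dH_rxn = -196.05 kJ:

-196.05 kJ


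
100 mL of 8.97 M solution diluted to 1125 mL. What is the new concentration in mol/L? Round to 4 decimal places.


Dilution: M1*V1 = M2*V2, solve for M2.
M2 = M1*V1 / V2
M2 = 8.97 * 100 / 1125
M2 = 897.0 / 1125
M2 = 0.79733333 mol/L, rounded to 4 dp:

0.7973 mol/L


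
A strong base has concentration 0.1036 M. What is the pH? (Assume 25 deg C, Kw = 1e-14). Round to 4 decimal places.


A strong base dissociates completely, so [OH-] equals the given concentration.
pOH = -log10([OH-]) = -log10(0.1036) = 0.98464
pH = 14 - pOH = 14 - 0.98464
pH = 13.01536, rounded to 4 dp:

13.0154


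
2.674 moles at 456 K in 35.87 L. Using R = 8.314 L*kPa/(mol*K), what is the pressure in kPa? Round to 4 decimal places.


PV = nRT, solve for P = nRT / V.
nRT = 2.674 * 8.314 * 456 = 10137.626
P = 10137.626 / 35.87
P = 282.62129914 kPa, rounded to 4 dp:

282.6213 kPa


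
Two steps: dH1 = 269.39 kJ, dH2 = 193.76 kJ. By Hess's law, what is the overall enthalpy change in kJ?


Hess's law: enthalpy is a state function, so add the step enthalpies.
dH_total = dH1 + dH2 = 269.39 + (193.76)
dH_total = 463.15 kJ:

463.15 kJ


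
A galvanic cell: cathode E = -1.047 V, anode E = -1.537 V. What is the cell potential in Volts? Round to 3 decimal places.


Standard cell potential: E_cell = E_cathode - E_anode.
E_cell = -1.047 - (-1.537)
E_cell = 0.49 V, rounded to 3 dp:

0.490 V


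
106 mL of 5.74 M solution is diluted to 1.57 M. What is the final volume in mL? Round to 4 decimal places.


Dilution: M1*V1 = M2*V2, solve for V2.
V2 = M1*V1 / M2
V2 = 5.74 * 106 / 1.57
V2 = 608.44 / 1.57
V2 = 387.54140127 mL, rounded to 4 dp:

387.5414 mL


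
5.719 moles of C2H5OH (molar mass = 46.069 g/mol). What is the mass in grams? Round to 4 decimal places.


mass = n * M
mass = 5.719 * 46.069
mass = 263.468611 g, rounded to 4 dp:

263.4686 g


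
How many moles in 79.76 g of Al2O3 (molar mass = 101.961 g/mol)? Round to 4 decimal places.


n = mass / M
n = 79.76 / 101.961
n = 0.78225988 mol, rounded to 4 dp:

0.7823 mol


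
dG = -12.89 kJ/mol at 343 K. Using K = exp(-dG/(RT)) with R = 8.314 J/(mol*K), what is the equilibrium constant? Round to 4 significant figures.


dG is in kJ/mol; multiply by 1000 to match R in J/(mol*K).
RT = 8.314 * 343 = 2851.702 J/mol
exponent = -dG*1000 / (RT) = -(-12.89*1000) / 2851.702 = 4.52010764
K = exp(4.52010764)
K = 91.845484, rounded to 4 significant figures:

91.85


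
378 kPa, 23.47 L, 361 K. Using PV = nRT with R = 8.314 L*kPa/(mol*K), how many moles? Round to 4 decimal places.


PV = nRT, solve for n = PV / (RT).
PV = 378 * 23.47 = 8871.66
RT = 8.314 * 361 = 3001.354
n = 8871.66 / 3001.354
n = 2.95588591 mol, rounded to 4 dp:

2.9559 mol


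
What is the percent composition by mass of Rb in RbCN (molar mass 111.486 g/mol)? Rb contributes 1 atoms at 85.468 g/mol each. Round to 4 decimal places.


pct = 100 * (n_elem * M_elem) / M_total
mass_contribution = 1 * 85.468 = 85.468 g/mol
pct = 100 * 85.468 / 111.486
pct = 76.66254059 %, rounded to 4 dp:

76.6625 %


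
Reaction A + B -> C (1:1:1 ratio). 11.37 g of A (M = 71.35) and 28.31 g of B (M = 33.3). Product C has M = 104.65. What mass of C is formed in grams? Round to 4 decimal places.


Find moles of each reactant; the smaller value is the limiting reagent in a 1:1:1 reaction, so moles_C equals moles of the limiter.
n_A = mass_A / M_A = 11.37 / 71.35 = 0.159355 mol
n_B = mass_B / M_B = 28.31 / 33.3 = 0.85015 mol
Limiting reagent: A (smaller), n_limiting = 0.159355 mol
mass_C = n_limiting * M_C = 0.159355 * 104.65
mass_C = 16.67650075 g, rounded to 4 dp:

16.6765 g


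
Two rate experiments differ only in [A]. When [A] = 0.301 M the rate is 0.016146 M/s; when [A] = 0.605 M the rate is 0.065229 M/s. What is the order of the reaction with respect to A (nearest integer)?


Rate is proportional to [A]^n, so rate2/rate1 = ([A]2/[A]1)^n. Take logs to solve for n.
rate2/rate1 = 0.065229 / 0.016146 = 4.0399
[A]2/[A]1 = 0.605 / 0.301 = 2.01
n = ln(4.0399) / ln(2.01) = 2.0
Nearest integer order:

2


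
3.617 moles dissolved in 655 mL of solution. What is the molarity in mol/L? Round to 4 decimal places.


Convert volume to liters: V_L = V_mL / 1000.
V_L = 655 / 1000 = 0.655 L
M = n / V_L = 3.617 / 0.655
M = 5.5221374 mol/L, rounded to 4 dp:

5.5221 mol/L


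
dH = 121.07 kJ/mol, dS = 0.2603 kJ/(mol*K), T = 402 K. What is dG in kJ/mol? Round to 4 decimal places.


Gibbs: dG = dH - T*dS (consistent units, dS already in kJ/(mol*K)).
T*dS = 402 * 0.2603 = 104.6406
dG = 121.07 - (104.6406)
dG = 16.4294 kJ/mol, rounded to 4 dp:

16.4294 kJ/mol


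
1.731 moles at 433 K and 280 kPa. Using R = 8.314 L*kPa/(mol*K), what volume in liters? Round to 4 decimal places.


PV = nRT, solve for V = nRT / P.
nRT = 1.731 * 8.314 * 433 = 6231.5342
V = 6231.5342 / 280
V = 22.25547929 L, rounded to 4 dp:

22.2555 L


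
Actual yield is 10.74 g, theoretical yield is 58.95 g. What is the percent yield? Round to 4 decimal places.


% yield = 100 * actual / theoretical
% yield = 100 * 10.74 / 58.95
% yield = 18.21882952 %, rounded to 4 dp:

18.2188 %


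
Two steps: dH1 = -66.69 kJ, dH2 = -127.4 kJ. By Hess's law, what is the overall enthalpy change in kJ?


Hess's law: enthalpy is a state function, so add the step enthalpies.
dH_total = dH1 + dH2 = -66.69 + (-127.4)
dH_total = -194.09 kJ:

-194.09 kJ


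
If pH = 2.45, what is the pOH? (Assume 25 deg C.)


At 25 deg C, pH + pOH = 14.
pOH = 14 - pH = 14 - 2.45
pOH = 11.55:

11.55


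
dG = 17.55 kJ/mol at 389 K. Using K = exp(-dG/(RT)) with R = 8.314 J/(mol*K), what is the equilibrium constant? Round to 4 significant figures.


dG is in kJ/mol; multiply by 1000 to match R in J/(mol*K).
RT = 8.314 * 389 = 3234.146 J/mol
exponent = -dG*1000 / (RT) = -(17.55*1000) / 3234.146 = -5.42647116
K = exp(-5.42647116)
K = 0.0043985904, rounded to 4 significant figures:

0.004399


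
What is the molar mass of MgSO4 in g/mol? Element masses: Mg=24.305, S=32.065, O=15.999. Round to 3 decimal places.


M = sum(count * atomic_mass) over atoms.
M = 1*24.305 + 1*32.065 + 4*15.999
M = 24.305 + 32.065 + 63.996
M = 120.366 g/mol, rounded to 3 dp:

120.366 g/mol


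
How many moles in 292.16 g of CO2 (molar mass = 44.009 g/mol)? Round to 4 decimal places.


n = mass / M
n = 292.16 / 44.009
n = 6.6386421 mol, rounded to 4 dp:

6.6386 mol


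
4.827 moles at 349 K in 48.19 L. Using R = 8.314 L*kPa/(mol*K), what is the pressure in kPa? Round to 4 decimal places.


PV = nRT, solve for P = nRT / V.
nRT = 4.827 * 8.314 * 349 = 14005.9556
P = 14005.9556 / 48.19
P = 290.64029052 kPa, rounded to 4 dp:

290.6403 kPa


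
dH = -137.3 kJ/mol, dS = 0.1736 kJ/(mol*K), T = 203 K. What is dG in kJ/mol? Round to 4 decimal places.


Gibbs: dG = dH - T*dS (consistent units, dS already in kJ/(mol*K)).
T*dS = 203 * 0.1736 = 35.2408
dG = -137.3 - (35.2408)
dG = -172.5408 kJ/mol, rounded to 4 dp:

-172.5408 kJ/mol


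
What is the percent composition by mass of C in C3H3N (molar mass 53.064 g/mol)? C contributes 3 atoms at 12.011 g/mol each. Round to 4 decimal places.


pct = 100 * (n_elem * M_elem) / M_total
mass_contribution = 3 * 12.011 = 36.033 g/mol
pct = 100 * 36.033 / 53.064
pct = 67.90479421 %, rounded to 4 dp:

67.9048 %


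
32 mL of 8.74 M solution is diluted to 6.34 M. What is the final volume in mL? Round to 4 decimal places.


Dilution: M1*V1 = M2*V2, solve for V2.
V2 = M1*V1 / M2
V2 = 8.74 * 32 / 6.34
V2 = 279.68 / 6.34
V2 = 44.11356467 mL, rounded to 4 dp:

44.1136 mL


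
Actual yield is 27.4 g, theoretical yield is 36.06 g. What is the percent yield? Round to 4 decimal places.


% yield = 100 * actual / theoretical
% yield = 100 * 27.4 / 36.06
% yield = 75.98447033 %, rounded to 4 dp:

75.9845 %


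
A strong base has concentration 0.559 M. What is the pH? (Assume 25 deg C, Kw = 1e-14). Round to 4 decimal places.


A strong base dissociates completely, so [OH-] equals the given concentration.
pOH = -log10([OH-]) = -log10(0.559) = 0.252588
pH = 14 - pOH = 14 - 0.252588
pH = 13.747412, rounded to 4 dp:

13.7474


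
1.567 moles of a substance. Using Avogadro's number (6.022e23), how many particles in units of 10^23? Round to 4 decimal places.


N = n * NA, then divide by 1e23 for the requested units.
N / 1e23 = n * 6.022
N / 1e23 = 1.567 * 6.022
N / 1e23 = 9.436474, rounded to 4 dp:

9.4365


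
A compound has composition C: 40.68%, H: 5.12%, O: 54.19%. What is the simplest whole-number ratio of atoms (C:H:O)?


Assume 100 g of compound, divide each mass% by atomic mass to get moles, then normalize by the smallest to get a raw atom ratio.
Moles per 100 g: C: 40.68/12.011 = 3.3869, H: 5.12/1.008 = 5.0794, O: 54.19/15.999 = 3.3871
Raw ratio (divide by min = 3.3869): C: 1.0, H: 1.5, O: 1.0
Multiply by 2 to clear fractions: C: 2.0 ~= 2, H: 2.999 ~= 3, O: 2.0 ~= 2
Reduce by GCD to get the simplest whole-number ratio:

2:3:2


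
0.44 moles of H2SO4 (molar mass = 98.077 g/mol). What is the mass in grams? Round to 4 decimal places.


mass = n * M
mass = 0.44 * 98.077
mass = 43.15388 g, rounded to 4 dp:

43.1539 g


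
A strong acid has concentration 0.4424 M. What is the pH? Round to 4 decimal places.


A strong acid dissociates completely, so [H+] equals the given concentration.
pH = -log10([H+]) = -log10(0.4424)
pH = 0.35418488, rounded to 4 dp:

0.3542


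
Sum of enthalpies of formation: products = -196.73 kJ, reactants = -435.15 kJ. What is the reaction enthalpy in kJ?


dH_rxn = sum(dH_f products) - sum(dH_f reactants)
dH_rxn = -196.73 - (-435.15)
dH_rxn = 238.42 kJ:

238.42 kJ


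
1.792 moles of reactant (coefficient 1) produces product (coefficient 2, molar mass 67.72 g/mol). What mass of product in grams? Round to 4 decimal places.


Use the coefficient ratio to convert reactant moles to product moles, then multiply by the product's molar mass.
moles_P = moles_R * (coeff_P / coeff_R) = 1.792 * (2/1) = 3.584
mass_P = moles_P * M_P = 3.584 * 67.72
mass_P = 242.70848 g, rounded to 4 dp:

242.7085 g


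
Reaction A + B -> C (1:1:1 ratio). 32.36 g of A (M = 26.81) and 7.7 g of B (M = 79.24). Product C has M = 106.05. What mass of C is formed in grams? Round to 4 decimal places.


Find moles of each reactant; the smaller value is the limiting reagent in a 1:1:1 reaction, so moles_C equals moles of the limiter.
n_A = mass_A / M_A = 32.36 / 26.81 = 1.207012 mol
n_B = mass_B / M_B = 7.7 / 79.24 = 0.097173 mol
Limiting reagent: B (smaller), n_limiting = 0.097173 mol
mass_C = n_limiting * M_C = 0.097173 * 106.05
mass_C = 10.30519665 g, rounded to 4 dp:

10.3052 g


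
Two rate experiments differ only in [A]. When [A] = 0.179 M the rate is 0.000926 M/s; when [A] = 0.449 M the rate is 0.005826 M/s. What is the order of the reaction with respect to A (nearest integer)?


Rate is proportional to [A]^n, so rate2/rate1 = ([A]2/[A]1)^n. Take logs to solve for n.
rate2/rate1 = 0.005826 / 0.000926 = 6.2916
[A]2/[A]1 = 0.449 / 0.179 = 2.5084
n = ln(6.2916) / ln(2.5084) = 2.0
Nearest integer order:

2


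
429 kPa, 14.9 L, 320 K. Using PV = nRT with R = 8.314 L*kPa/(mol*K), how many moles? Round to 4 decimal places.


PV = nRT, solve for n = PV / (RT).
PV = 429 * 14.9 = 6392.1
RT = 8.314 * 320 = 2660.48
n = 6392.1 / 2660.48
n = 2.40261156 mol, rounded to 4 dp:

2.4026 mol


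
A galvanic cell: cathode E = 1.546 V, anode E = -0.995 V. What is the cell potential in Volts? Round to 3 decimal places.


Standard cell potential: E_cell = E_cathode - E_anode.
E_cell = 1.546 - (-0.995)
E_cell = 2.541 V, rounded to 3 dp:

2.541 V


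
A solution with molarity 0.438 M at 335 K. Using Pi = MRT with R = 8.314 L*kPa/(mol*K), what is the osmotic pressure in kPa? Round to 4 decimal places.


Osmotic pressure (van't Hoff): Pi = M*R*T.
RT = 8.314 * 335 = 2785.19
Pi = 0.438 * 2785.19
Pi = 1219.91322 kPa, rounded to 4 dp:

1219.9132 kPa


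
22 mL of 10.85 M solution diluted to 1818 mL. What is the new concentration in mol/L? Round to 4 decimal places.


Dilution: M1*V1 = M2*V2, solve for M2.
M2 = M1*V1 / V2
M2 = 10.85 * 22 / 1818
M2 = 238.7 / 1818
M2 = 0.13129813 mol/L, rounded to 4 dp:

0.1313 mol/L


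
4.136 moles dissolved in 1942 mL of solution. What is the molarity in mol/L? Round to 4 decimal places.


Convert volume to liters: V_L = V_mL / 1000.
V_L = 1942 / 1000 = 1.942 L
M = n / V_L = 4.136 / 1.942
M = 2.12976313 mol/L, rounded to 4 dp:

2.1298 mol/L


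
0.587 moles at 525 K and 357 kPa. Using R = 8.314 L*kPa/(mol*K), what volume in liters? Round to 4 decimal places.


PV = nRT, solve for V = nRT / P.
nRT = 0.587 * 8.314 * 525 = 2562.1669
V = 2562.1669 / 357
V = 7.1769381 L, rounded to 4 dp:

7.1769 L


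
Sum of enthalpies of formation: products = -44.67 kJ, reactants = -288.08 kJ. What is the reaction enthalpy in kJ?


dH_rxn = sum(dH_f products) - sum(dH_f reactants)
dH_rxn = -44.67 - (-288.08)
dH_rxn = 243.41 kJ:

243.41 kJ


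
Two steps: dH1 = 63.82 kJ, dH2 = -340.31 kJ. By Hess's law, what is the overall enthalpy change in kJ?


Hess's law: enthalpy is a state function, so add the step enthalpies.
dH_total = dH1 + dH2 = 63.82 + (-340.31)
dH_total = -276.49 kJ:

-276.49 kJ


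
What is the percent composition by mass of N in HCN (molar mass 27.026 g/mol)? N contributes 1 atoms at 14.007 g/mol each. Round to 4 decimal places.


pct = 100 * (n_elem * M_elem) / M_total
mass_contribution = 1 * 14.007 = 14.007 g/mol
pct = 100 * 14.007 / 27.026
pct = 51.82786946 %, rounded to 4 dp:

51.8279 %


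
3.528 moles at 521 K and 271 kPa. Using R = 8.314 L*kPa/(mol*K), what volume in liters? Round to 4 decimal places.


PV = nRT, solve for V = nRT / P.
nRT = 3.528 * 8.314 * 521 = 15281.8636
V = 15281.8636 / 271
V = 56.39064059 L, rounded to 4 dp:

56.3906 L


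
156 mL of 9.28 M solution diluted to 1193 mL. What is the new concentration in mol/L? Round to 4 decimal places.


Dilution: M1*V1 = M2*V2, solve for M2.
M2 = M1*V1 / V2
M2 = 9.28 * 156 / 1193
M2 = 1447.68 / 1193
M2 = 1.21347863 mol/L, rounded to 4 dp:

1.2135 mol/L


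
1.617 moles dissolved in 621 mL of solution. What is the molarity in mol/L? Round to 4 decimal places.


Convert volume to liters: V_L = V_mL / 1000.
V_L = 621 / 1000 = 0.621 L
M = n / V_L = 1.617 / 0.621
M = 2.60386473 mol/L, rounded to 4 dp:

2.6039 mol/L


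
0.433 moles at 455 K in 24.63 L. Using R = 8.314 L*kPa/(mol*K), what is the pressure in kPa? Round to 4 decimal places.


PV = nRT, solve for P = nRT / V.
nRT = 0.433 * 8.314 * 455 = 1637.9827
P = 1637.9827 / 24.63
P = 66.5035607 kPa, rounded to 4 dp:

66.5036 kPa


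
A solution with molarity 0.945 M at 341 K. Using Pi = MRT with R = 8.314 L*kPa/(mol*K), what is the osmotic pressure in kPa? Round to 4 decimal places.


Osmotic pressure (van't Hoff): Pi = M*R*T.
RT = 8.314 * 341 = 2835.074
Pi = 0.945 * 2835.074
Pi = 2679.14493 kPa, rounded to 4 dp:

2679.1449 kPa


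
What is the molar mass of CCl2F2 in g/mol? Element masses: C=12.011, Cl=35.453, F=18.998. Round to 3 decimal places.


M = sum(count * atomic_mass) over atoms.
M = 1*12.011 + 2*35.453 + 2*18.998
M = 12.011 + 70.906 + 37.996
M = 120.913 g/mol, rounded to 3 dp:

120.913 g/mol


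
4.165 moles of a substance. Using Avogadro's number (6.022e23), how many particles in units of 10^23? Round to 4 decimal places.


N = n * NA, then divide by 1e23 for the requested units.
N / 1e23 = n * 6.022
N / 1e23 = 4.165 * 6.022
N / 1e23 = 25.08163, rounded to 4 dp:

25.0816


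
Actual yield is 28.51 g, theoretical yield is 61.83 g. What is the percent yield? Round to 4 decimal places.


% yield = 100 * actual / theoretical
% yield = 100 * 28.51 / 61.83
% yield = 46.11030244 %, rounded to 4 dp:

46.1103 %


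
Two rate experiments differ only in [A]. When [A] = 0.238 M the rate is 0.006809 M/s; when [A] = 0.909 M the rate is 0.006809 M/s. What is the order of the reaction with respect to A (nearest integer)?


Rate is proportional to [A]^n, so rate2/rate1 = ([A]2/[A]1)^n. Take logs to solve for n.
rate2/rate1 = 0.006809 / 0.006809 = 1.0
[A]2/[A]1 = 0.909 / 0.238 = 3.8193
n = ln(1.0) / ln(3.8193) = 0.0
Nearest integer order:

0


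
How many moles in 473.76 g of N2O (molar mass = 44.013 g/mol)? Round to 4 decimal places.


n = mass / M
n = 473.76 / 44.013
n = 10.76409243 mol, rounded to 4 dp:

10.7641 mol


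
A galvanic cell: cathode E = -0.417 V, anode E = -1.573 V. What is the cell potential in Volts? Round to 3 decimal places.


Standard cell potential: E_cell = E_cathode - E_anode.
E_cell = -0.417 - (-1.573)
E_cell = 1.156 V, rounded to 3 dp:

1.156 V


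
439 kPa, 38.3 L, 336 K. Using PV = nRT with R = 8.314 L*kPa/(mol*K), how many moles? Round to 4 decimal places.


PV = nRT, solve for n = PV / (RT).
PV = 439 * 38.3 = 16813.7
RT = 8.314 * 336 = 2793.504
n = 16813.7 / 2793.504
n = 6.0188566 mol, rounded to 4 dp:

6.0189 mol


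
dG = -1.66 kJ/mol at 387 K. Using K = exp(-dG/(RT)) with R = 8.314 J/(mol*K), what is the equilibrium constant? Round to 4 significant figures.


dG is in kJ/mol; multiply by 1000 to match R in J/(mol*K).
RT = 8.314 * 387 = 3217.518 J/mol
exponent = -dG*1000 / (RT) = -(-1.66*1000) / 3217.518 = 0.51592563
K = exp(0.51592563)
K = 1.6751884, rounded to 4 significant figures:

1.675


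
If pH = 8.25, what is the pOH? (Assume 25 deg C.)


At 25 deg C, pH + pOH = 14.
pOH = 14 - pH = 14 - 8.25
pOH = 5.75:

5.75


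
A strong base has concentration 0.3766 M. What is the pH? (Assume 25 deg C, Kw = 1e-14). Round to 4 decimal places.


A strong base dissociates completely, so [OH-] equals the given concentration.
pOH = -log10([OH-]) = -log10(0.3766) = 0.42412
pH = 14 - pOH = 14 - 0.42412
pH = 13.57588, rounded to 4 dp:

13.5759


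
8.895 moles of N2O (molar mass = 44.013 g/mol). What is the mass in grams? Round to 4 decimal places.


mass = n * M
mass = 8.895 * 44.013
mass = 391.495635 g, rounded to 4 dp:

391.4956 g


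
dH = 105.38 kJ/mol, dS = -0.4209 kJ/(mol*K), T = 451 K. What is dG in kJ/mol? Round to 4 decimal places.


Gibbs: dG = dH - T*dS (consistent units, dS already in kJ/(mol*K)).
T*dS = 451 * -0.4209 = -189.8259
dG = 105.38 - (-189.8259)
dG = 295.2059 kJ/mol, rounded to 4 dp:

295.2059 kJ/mol


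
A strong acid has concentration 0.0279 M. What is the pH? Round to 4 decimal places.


A strong acid dissociates completely, so [H+] equals the given concentration.
pH = -log10([H+]) = -log10(0.0279)
pH = 1.5543958, rounded to 4 dp:

1.5544


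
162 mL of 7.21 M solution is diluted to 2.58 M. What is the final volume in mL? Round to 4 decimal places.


Dilution: M1*V1 = M2*V2, solve for V2.
V2 = M1*V1 / M2
V2 = 7.21 * 162 / 2.58
V2 = 1168.02 / 2.58
V2 = 452.72093023 mL, rounded to 4 dp:

452.7209 mL


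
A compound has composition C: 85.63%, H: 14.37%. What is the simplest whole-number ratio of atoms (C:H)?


Assume 100 g of compound, divide each mass% by atomic mass to get moles, then normalize by the smallest to get a raw atom ratio.
Moles per 100 g: C: 85.63/12.011 = 7.1293, H: 14.37/1.008 = 14.256
Raw ratio (divide by min = 7.1293): C: 1.0, H: 2.0
Multiply by 1 to clear fractions: C: 1.0 ~= 1, H: 2.0 ~= 2
Reduce by GCD to get the simplest whole-number ratio:

1:2


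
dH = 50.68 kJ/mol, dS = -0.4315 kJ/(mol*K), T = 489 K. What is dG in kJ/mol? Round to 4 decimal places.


Gibbs: dG = dH - T*dS (consistent units, dS already in kJ/(mol*K)).
T*dS = 489 * -0.4315 = -211.0035
dG = 50.68 - (-211.0035)
dG = 261.6835 kJ/mol, rounded to 4 dp:

261.6835 kJ/mol


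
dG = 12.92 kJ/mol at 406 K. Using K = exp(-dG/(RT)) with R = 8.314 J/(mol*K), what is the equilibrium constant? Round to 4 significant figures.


dG is in kJ/mol; multiply by 1000 to match R in J/(mol*K).
RT = 8.314 * 406 = 3375.484 J/mol
exponent = -dG*1000 / (RT) = -(12.92*1000) / 3375.484 = -3.82759924
K = exp(-3.82759924)
K = 0.021761798, rounded to 4 significant figures:

0.02176


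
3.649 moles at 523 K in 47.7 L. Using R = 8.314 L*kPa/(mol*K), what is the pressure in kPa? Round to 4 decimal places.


PV = nRT, solve for P = nRT / V.
nRT = 3.649 * 8.314 * 523 = 15866.6621
P = 15866.6621 / 47.7
P = 332.63442558 kPa, rounded to 4 dp:

332.6344 kPa


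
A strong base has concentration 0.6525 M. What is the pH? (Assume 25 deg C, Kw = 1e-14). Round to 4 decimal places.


A strong base dissociates completely, so [OH-] equals the given concentration.
pOH = -log10([OH-]) = -log10(0.6525) = 0.185419
pH = 14 - pOH = 14 - 0.185419
pH = 13.814581, rounded to 4 dp:

13.8146


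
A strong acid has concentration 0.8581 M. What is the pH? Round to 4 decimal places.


A strong acid dissociates completely, so [H+] equals the given concentration.
pH = -log10([H+]) = -log10(0.8581)
pH = 0.0664621, rounded to 4 dp:

0.0665


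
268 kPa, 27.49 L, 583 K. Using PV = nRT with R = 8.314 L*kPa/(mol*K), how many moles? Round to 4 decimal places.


PV = nRT, solve for n = PV / (RT).
PV = 268 * 27.49 = 7367.32
RT = 8.314 * 583 = 4847.062
n = 7367.32 / 4847.062
n = 1.5199558 mol, rounded to 4 dp:

1.5200 mol


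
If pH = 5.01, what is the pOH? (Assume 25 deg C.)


At 25 deg C, pH + pOH = 14.
pOH = 14 - pH = 14 - 5.01
pOH = 8.99:

8.99


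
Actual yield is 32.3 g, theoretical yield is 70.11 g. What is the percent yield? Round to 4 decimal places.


% yield = 100 * actual / theoretical
% yield = 100 * 32.3 / 70.11
% yield = 46.0704607 %, rounded to 4 dp:

46.0705 %


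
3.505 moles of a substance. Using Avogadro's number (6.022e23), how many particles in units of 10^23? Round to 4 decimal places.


N = n * NA, then divide by 1e23 for the requested units.
N / 1e23 = n * 6.022
N / 1e23 = 3.505 * 6.022
N / 1e23 = 21.10711, rounded to 4 dp:

21.1071


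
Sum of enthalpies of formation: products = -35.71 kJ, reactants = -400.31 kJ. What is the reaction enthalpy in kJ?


dH_rxn = sum(dH_f products) - sum(dH_f reactants)
dH_rxn = -35.71 - (-400.31)
dH_rxn = 364.6 kJ:

364.60 kJ


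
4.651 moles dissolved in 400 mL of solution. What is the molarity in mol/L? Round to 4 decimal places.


Convert volume to liters: V_L = V_mL / 1000.
V_L = 400 / 1000 = 0.4 L
M = n / V_L = 4.651 / 0.4
M = 11.6275 mol/L, rounded to 4 dp:

11.6275 mol/L


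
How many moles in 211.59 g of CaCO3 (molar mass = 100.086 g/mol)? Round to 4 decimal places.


n = mass / M
n = 211.59 / 100.086
n = 2.11408189 mol, rounded to 4 dp:

2.1141 mol


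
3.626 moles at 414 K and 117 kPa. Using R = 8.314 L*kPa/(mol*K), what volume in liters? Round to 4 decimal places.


PV = nRT, solve for V = nRT / P.
nRT = 3.626 * 8.314 * 414 = 12480.6775
V = 12480.6775 / 117
V = 106.67245726 L, rounded to 4 dp:

106.6725 L


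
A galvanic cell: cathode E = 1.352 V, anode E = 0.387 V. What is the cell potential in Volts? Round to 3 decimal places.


Standard cell potential: E_cell = E_cathode - E_anode.
E_cell = 1.352 - (0.387)
E_cell = 0.965 V, rounded to 3 dp:

0.965 V


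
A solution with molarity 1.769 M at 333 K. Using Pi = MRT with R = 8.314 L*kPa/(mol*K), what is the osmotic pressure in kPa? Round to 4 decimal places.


Osmotic pressure (van't Hoff): Pi = M*R*T.
RT = 8.314 * 333 = 2768.562
Pi = 1.769 * 2768.562
Pi = 4897.586178 kPa, rounded to 4 dp:

4897.5862 kPa


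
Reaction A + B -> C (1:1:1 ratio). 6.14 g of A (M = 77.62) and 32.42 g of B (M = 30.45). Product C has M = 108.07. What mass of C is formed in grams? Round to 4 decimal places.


Find moles of each reactant; the smaller value is the limiting reagent in a 1:1:1 reaction, so moles_C equals moles of the limiter.
n_A = mass_A / M_A = 6.14 / 77.62 = 0.079103 mol
n_B = mass_B / M_B = 32.42 / 30.45 = 1.064696 mol
Limiting reagent: A (smaller), n_limiting = 0.079103 mol
mass_C = n_limiting * M_C = 0.079103 * 108.07
mass_C = 8.54866121 g, rounded to 4 dp:

8.5487 g


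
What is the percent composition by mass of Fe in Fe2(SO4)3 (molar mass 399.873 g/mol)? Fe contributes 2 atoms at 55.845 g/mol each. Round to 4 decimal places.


pct = 100 * (n_elem * M_elem) / M_total
mass_contribution = 2 * 55.845 = 111.69 g/mol
pct = 100 * 111.69 / 399.873
pct = 27.93136821 %, rounded to 4 dp:

27.9314 %


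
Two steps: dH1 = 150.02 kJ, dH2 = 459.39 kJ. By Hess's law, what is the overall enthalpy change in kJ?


Hess's law: enthalpy is a state function, so add the step enthalpies.
dH_total = dH1 + dH2 = 150.02 + (459.39)
dH_total = 609.41 kJ:

609.41 kJ


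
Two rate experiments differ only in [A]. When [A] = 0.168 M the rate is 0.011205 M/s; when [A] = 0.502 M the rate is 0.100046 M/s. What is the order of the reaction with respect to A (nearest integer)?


Rate is proportional to [A]^n, so rate2/rate1 = ([A]2/[A]1)^n. Take logs to solve for n.
rate2/rate1 = 0.100046 / 0.011205 = 8.9287
[A]2/[A]1 = 0.502 / 0.168 = 2.9881
n = ln(8.9287) / ln(2.9881) = 2.0
Nearest integer order:

2


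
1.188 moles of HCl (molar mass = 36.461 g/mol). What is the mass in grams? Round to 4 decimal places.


mass = n * M
mass = 1.188 * 36.461
mass = 43.315668 g, rounded to 4 dp:

43.3157 g
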